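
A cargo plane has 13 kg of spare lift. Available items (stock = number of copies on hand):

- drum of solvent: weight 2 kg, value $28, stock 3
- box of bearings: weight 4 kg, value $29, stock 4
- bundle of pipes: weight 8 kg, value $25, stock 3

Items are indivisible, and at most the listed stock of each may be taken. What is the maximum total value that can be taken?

$114

Top feasible selections:
- 2×drum of solvent + 2×box of bearings: weight 12, value 114
- 3×drum of solvent + 1×box of bearings: weight 10, value 113
- 3×box of bearings: weight 12, value 87
- 1×drum of solvent + 2×box of bearings: weight 10, value 86
Best: $114.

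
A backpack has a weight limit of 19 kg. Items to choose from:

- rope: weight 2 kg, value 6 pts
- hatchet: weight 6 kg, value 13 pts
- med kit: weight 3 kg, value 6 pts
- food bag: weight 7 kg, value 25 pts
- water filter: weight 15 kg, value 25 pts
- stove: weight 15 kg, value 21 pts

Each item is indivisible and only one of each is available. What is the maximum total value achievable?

Check high-value combinations within 19 kg:
- rope+hatchet+med kit+food bag: weight 2+6+3+7=18, value 6+13+6+25=50
- rope+hatchet+food bag: weight 2+6+7=15, value 6+13+25=44
- hatchet+med kit+food bag: weight 6+3+7=16, value 13+6+25=44
- hatchet+food bag: weight 6+7=13, value 13+25=38
Best: 50 pts.

50 pts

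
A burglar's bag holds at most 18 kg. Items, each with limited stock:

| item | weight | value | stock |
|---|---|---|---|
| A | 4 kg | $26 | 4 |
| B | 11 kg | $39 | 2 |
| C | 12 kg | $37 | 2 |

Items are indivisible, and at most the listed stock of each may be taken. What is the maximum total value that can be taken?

Best selections within weight 18 and stock limits:
- 4×A: weight 16, value 104
- 3×A: weight 12, value 78
Best: $104.

$104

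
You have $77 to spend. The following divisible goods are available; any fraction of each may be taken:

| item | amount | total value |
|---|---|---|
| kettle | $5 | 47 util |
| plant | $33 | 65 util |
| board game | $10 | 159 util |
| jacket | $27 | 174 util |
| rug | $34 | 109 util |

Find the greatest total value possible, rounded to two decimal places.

Take in order of value per unit:
- board game (159/10 per unit): all 10 → value 159, running total 159.00
- kettle (47/5 per unit): all 5 → value 47, running total 206.00
- jacket (174/27 per unit): all 27 → value 174, running total 380.00
- rug (109/34 per unit): all 34 → value 109, running total 489.00
- plant (65/33 per unit): 1 of 33 → value 1×65/33 = 1.9697, running total 490.97
Total 490.97.

490.97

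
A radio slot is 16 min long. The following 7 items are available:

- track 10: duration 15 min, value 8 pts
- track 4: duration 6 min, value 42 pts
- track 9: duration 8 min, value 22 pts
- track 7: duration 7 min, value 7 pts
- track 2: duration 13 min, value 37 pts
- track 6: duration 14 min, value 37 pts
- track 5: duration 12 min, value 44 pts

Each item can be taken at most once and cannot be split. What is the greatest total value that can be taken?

This is a 0/1 knapsack; check combinations near the capacity.
- track 4+track 9: duration 6+8=14, value 42+22=64
- track 4+track 7: duration 6+7=13, value 42+7=49
- track 5: duration 12, value 44
Best: 64 pts.

64 pts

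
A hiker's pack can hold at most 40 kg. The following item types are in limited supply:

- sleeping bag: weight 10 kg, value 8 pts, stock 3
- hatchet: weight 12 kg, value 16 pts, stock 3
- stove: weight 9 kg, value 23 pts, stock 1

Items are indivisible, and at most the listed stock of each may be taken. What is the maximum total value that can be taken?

Top feasible selections:
- 2×hatchet + 1×stove: weight 33, value 55
- 3×hatchet: weight 36, value 48
Best: 55 pts.

55 pts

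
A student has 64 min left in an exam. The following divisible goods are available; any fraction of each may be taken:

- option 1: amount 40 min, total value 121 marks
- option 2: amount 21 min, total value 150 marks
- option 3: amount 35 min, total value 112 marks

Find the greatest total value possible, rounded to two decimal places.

286.20

Take in order of value per unit:
- option 2 (150/21 per unit): all 21 → value 150, running total 150.00
- option 3 (112/35 per unit): all 35 → value 112, running total 262.00
- option 1 (121/40 per unit): 8 of 40 → value 8×121/40 = 24.2000, running total 286.20
Total 286.20.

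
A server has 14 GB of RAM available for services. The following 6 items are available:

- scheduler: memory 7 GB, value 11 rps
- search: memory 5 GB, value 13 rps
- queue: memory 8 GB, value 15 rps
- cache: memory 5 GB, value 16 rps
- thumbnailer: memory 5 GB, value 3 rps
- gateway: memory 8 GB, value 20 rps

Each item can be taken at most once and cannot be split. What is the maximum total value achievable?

36 rps

Check high-value combinations within 14 GB:
- cache+gateway: memory 5+8=13, value 16+20=36
- search+gateway: memory 5+8=13, value 13+20=33
- queue+cache: memory 8+5=13, value 15+16=31
- search+cache: memory 5+5=10, value 13+16=29
Best: 36 rps.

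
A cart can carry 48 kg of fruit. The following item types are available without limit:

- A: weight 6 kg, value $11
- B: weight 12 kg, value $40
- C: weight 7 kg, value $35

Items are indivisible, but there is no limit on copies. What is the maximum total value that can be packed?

Best value-per-unit is C at 35/7; filling with it alone gives 6×35 = 210.
Optimal mix: 1×A + 6×C → weight 48, value 221.

$221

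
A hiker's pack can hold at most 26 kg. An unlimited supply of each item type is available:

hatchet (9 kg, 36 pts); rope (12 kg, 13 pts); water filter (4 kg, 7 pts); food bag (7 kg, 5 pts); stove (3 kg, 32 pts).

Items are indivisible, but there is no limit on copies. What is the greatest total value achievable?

256 pts

Best value-per-unit is stove at 32/3, and filling with it alone uses weight 8×3=24. No mix of the others beats 8×32 = 256.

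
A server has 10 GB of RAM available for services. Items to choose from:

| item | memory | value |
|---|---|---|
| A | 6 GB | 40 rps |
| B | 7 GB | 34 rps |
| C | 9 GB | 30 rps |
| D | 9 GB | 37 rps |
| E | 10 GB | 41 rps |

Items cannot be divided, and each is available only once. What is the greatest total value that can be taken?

Check high-value combinations within 10 GB:
- E: memory 10, value 41
- A: memory 6, value 40
- D: memory 9, value 37
- B: memory 7, value 34
- C: memory 9, value 30
Best: 41 rps.

41 rps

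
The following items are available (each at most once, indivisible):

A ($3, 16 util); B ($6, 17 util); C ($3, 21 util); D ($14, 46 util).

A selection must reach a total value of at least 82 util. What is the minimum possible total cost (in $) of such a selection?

20

Subsets with value ≥ 82, sorted by total cost:
- A+C+D: cost 20, value 83
- B+C+D: cost 23, value 84
- A+B+C+D: cost 26, value 100
Minimum cost: 20 $.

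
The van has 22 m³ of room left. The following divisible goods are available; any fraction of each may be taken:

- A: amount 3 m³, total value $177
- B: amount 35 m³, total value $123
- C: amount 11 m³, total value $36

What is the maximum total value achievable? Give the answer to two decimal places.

243.77

Take in order of value per unit:
- A (177/3 per unit): all 3 → value 177, running total 177.00
- B (123/35 per unit): 19 of 35 → value 19×123/35 = 66.7714, running total 243.77
Total 243.77.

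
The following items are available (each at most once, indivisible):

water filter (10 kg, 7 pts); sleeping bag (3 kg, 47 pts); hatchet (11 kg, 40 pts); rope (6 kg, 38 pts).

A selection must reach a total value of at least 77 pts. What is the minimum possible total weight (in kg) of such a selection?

9

Subsets with value ≥ 77, sorted by total weight:
- sleeping bag+rope: weight 9, value 85
- sleeping bag+hatchet: weight 14, value 87
- hatchet+rope: weight 17, value 78
Minimum weight: 9 kg.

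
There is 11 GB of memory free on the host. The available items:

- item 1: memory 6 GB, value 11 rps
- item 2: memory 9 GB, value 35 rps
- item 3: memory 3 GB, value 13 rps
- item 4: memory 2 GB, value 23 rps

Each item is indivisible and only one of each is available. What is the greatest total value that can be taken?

58 rps

Check high-value combinations within 11 GB:
- item 2+item 4: memory 9+2=11, value 35+23=58
- item 1+item 3+item 4: memory 6+3+2=11, value 11+13+23=47
- item 3+item 4: memory 3+2=5, value 13+23=36
Best: 58 rps.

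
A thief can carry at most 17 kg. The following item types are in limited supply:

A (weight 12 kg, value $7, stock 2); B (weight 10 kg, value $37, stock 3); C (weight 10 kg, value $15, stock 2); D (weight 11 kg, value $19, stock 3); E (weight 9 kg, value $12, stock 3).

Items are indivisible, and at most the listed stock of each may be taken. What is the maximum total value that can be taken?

$37

Best selections within weight 17 and stock limits:
- 1×B: weight 10, value 37
- 1×D: weight 11, value 19
- 1×C: weight 10, value 15
- 1×E: weight 9, value 12
Best: $37.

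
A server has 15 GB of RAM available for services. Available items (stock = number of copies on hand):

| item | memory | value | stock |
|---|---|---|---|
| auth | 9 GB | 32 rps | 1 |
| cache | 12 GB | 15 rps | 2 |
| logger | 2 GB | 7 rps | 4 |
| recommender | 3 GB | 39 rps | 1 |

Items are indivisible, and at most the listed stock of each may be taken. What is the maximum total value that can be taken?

Best selections within memory 15 and stock limits:
- 1×auth + 1×logger + 1×recommender: memory 14, value 78
- 1×auth + 1×recommender: memory 12, value 71
- 4×logger + 1×recommender: memory 11, value 67
Best: 78 rps.

78 rps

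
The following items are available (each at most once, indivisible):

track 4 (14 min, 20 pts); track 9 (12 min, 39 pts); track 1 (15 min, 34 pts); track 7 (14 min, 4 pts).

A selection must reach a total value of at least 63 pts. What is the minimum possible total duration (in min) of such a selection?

Subsets with value ≥ 63, sorted by total duration:
- track 9+track 1: duration 27, value 73
- track 4+track 9+track 7: duration 40, value 63
- track 4+track 9+track 1: duration 41, value 93
Minimum duration: 27 min.

27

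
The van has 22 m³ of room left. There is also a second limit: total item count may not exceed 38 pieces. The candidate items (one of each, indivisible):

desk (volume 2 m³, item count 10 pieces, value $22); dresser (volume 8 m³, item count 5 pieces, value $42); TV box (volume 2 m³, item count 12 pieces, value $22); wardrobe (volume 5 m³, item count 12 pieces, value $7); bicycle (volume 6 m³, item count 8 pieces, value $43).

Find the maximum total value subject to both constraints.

$129

Feasible sets respecting both limits:
- desk+dresser+TV box+bicycle: volume 18, item count 35, value 129
- desk+dresser+wardrobe+bicycle: volume 21, item count 35, value 114
- dresser+TV box+wardrobe+bicycle: volume 21, item count 37, value 114
Best: $129.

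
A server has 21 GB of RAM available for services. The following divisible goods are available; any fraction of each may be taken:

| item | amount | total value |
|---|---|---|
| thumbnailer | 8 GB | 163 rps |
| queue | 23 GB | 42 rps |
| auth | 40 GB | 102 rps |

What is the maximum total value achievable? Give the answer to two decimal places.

Take in order of value per unit:
- thumbnailer (163/8 per unit): all 8 → value 163, running total 163.00
- auth (102/40 per unit): 13 of 40 → value 13×102/40 = 33.1500, running total 196.15
Total 196.15.

196.15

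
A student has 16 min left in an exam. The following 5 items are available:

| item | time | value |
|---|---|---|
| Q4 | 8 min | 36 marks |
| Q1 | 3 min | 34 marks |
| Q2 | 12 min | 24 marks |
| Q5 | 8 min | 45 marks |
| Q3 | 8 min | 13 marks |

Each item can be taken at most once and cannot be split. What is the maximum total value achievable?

81 marks

This is a 0/1 knapsack; check combinations near the capacity.
- Q4+Q5: time 8+8=16, value 36+45=81
- Q1+Q5: time 3+8=11, value 34+45=79
- Q4+Q1: time 8+3=11, value 36+34=70
- Q1+Q2: time 3+12=15, value 34+24=58
- Q5+Q3: time 8+8=16, value 45+13=58
Best: 81 marks.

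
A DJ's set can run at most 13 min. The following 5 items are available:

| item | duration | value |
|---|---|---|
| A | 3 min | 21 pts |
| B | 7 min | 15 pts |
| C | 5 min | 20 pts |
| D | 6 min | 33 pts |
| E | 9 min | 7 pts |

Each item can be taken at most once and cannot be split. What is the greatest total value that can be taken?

54 pts

This is a 0/1 knapsack; check combinations near the capacity.
- A+D: duration 3+6=9, value 21+33=54
- C+D: duration 5+6=11, value 20+33=53
- B+D: duration 7+6=13, value 15+33=48
Best: 54 pts.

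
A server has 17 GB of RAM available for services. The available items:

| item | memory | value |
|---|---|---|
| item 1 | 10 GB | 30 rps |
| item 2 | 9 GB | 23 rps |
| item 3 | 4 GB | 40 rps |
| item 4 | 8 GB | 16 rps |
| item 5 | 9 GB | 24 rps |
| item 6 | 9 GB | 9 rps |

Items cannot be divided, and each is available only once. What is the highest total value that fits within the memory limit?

70 rps

Check high-value combinations within 17 GB:
- item 1+item 3: memory 10+4=14, value 30+40=70
- item 3+item 5: memory 4+9=13, value 40+24=64
- item 2+item 3: memory 9+4=13, value 23+40=63
- item 3+item 4: memory 4+8=12, value 40+16=56
Best: 70 rps.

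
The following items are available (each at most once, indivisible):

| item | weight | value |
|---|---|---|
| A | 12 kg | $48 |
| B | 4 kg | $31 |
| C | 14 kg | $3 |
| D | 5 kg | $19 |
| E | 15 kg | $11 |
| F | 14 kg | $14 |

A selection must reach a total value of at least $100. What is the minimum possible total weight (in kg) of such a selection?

Subsets with value ≥ 100, sorted by total weight:
- A+B+D+F: weight 35, value 112
- A+B+C+D: weight 35, value 101
- A+B+D+E: weight 36, value 109
- A+B+E+F: weight 45, value 104
Minimum weight: 35 kg.

35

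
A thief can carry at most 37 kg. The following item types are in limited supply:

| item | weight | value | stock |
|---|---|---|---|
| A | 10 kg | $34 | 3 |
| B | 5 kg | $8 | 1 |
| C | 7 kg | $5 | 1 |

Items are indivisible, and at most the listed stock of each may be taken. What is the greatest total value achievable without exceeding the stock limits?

$110

Best selections within weight 37 and stock limits:
- 3×A + 1×B: weight 35, value 110
- 3×A + 1×C: weight 37, value 107
- 3×A: weight 30, value 102
- 2×A + 1×B + 1×C: weight 32, value 81
Best: $110.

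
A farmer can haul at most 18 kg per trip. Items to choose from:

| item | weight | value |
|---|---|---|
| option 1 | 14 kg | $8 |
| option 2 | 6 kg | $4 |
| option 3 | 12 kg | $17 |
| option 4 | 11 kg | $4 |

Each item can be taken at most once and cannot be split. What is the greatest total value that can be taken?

Check high-value combinations within 18 kg:
- option 2+option 3: weight 6+12=18, value 4+17=21
- option 3: weight 12, value 17
- option 1: weight 14, value 8
Best: $21.

$21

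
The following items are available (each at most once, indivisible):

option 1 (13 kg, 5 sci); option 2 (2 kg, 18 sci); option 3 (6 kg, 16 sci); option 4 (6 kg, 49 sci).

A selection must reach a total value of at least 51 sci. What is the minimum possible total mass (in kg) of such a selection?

Subsets with value ≥ 51, sorted by total mass:
- option 2+option 4: mass 8, value 67
- option 3+option 4: mass 12, value 65
- option 2+option 3+option 4: mass 14, value 83
- option 1+option 4: mass 19, value 54
Minimum mass: 8 kg.

8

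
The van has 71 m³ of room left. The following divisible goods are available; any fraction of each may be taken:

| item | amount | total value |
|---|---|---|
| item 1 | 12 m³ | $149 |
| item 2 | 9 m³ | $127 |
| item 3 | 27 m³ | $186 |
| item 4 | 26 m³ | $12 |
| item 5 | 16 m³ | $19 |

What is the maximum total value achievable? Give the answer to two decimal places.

484.23

Take in order of value per unit:
- item 2 (127/9 per unit): all 9 → value 127, running total 127.00
- item 1 (149/12 per unit): all 12 → value 149, running total 276.00
- item 3 (186/27 per unit): all 27 → value 186, running total 462.00
- item 5 (19/16 per unit): all 16 → value 19, running total 481.00
- item 4 (12/26 per unit): 7 of 26 → value 7×12/26 = 3.2308, running total 484.23
Total 484.23.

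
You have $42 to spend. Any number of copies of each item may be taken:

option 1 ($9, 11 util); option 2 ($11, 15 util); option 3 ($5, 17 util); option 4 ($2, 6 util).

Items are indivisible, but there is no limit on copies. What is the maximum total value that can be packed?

Best value-per-unit is option 3 at 17/5; filling with it alone gives 8×17 = 136.
Optimal mix: 8×option 3 + 1×option 4 → cost 42, value 142.

142 util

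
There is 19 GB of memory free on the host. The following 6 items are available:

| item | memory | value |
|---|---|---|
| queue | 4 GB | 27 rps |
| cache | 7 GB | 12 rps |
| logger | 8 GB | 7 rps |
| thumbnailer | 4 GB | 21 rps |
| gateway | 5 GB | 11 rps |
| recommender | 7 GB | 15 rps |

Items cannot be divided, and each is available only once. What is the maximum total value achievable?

Check high-value combinations within 19 GB:
- queue+thumbnailer+recommender: memory 4+4+7=15, value 27+21+15=63
- queue+cache+thumbnailer: memory 4+7+4=15, value 27+12+21=60
- queue+thumbnailer+gateway: memory 4+4+5=13, value 27+21+11=59
Best: 63 rps.

63 rps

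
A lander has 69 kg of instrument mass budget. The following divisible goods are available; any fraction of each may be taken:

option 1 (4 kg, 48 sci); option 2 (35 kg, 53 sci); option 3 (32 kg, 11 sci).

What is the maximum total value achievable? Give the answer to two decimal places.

Take in order of value per unit:
- option 1 (48/4 per unit): all 4 → value 48, running total 48.00
- option 2 (53/35 per unit): all 35 → value 53, running total 101.00
- option 3 (11/32 per unit): 30 of 32 → value 30×11/32 = 10.3125, running total 111.31
Total 111.31.

111.31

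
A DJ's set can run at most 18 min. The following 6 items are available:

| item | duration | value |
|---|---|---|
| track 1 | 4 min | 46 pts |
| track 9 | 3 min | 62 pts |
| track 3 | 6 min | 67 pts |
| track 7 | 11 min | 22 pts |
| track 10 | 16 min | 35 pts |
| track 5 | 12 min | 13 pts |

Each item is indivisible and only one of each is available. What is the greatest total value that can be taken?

Check high-value combinations within 18 min:
- track 1+track 9+track 3: duration 4+3+6=13, value 46+62+67=175
- track 1+track 9+track 7: duration 4+3+11=18, value 46+62+22=130
- track 9+track 3: duration 3+6=9, value 62+67=129
- track 1+track 3: duration 4+6=10, value 46+67=113
- track 1+track 9: duration 4+3=7, value 46+62=108
Best: 175 pts.

175 pts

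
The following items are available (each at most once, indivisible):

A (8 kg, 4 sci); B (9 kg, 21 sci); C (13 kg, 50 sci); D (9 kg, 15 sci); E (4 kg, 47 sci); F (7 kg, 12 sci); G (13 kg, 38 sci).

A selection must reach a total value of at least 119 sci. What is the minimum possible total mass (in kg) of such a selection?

30

Subsets with value ≥ 119, sorted by total mass:
- C+E+G: mass 30, value 135
- B+C+E+F: mass 33, value 130
- C+D+E+F: mass 33, value 124
- A+B+C+E: mass 34, value 122
Minimum mass: 30 kg.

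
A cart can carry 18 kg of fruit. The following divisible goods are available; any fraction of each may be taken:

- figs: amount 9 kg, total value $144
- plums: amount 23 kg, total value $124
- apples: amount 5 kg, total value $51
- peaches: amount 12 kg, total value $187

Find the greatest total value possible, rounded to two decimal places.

284.25

Take in order of value per unit:
- figs (144/9 per unit): all 9 → value 144, running total 144.00
- peaches (187/12 per unit): 9 of 12 → value 9×187/12 = 140.2500, running total 284.25
Total 284.25.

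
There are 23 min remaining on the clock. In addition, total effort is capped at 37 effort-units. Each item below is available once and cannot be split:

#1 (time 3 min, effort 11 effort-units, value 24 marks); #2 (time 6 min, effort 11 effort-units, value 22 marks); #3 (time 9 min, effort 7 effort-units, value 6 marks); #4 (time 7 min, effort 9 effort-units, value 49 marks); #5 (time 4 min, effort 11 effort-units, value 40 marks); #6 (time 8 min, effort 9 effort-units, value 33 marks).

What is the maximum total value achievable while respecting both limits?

122 marks

Feasible sets respecting both limits:
- #4+#5+#6: time 19, effort 29, value 122
- #1+#4+#5: time 14, effort 31, value 113
- #2+#4+#5: time 17, effort 31, value 111
- #1+#4+#6: time 18, effort 29, value 106
Best: 122 marks.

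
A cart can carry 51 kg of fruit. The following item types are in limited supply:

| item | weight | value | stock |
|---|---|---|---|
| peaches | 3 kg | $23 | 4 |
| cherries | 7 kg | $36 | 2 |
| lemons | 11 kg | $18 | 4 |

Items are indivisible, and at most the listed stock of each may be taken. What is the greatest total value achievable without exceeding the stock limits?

$200

Best selections within weight 51 and stock limits:
- 4×peaches + 2×cherries + 2×lemons: weight 48, value 200
- 4×peaches + 2×cherries + 1×lemons: weight 37, value 182
- 3×peaches + 2×cherries + 2×lemons: weight 45, value 177
Best: $200.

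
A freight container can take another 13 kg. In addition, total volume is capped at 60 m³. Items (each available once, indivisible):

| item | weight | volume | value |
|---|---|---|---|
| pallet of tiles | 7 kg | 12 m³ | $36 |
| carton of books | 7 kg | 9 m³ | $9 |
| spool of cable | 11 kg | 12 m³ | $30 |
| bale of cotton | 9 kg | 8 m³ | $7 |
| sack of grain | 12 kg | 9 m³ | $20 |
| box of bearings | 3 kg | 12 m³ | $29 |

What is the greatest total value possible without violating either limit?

Feasible sets respecting both limits:
- pallet of tiles+box of bearings: weight 10, volume 24, value 65
- carton of books+box of bearings: weight 10, volume 21, value 38
- pallet of tiles: weight 7, volume 12, value 36
Best: $65.

$65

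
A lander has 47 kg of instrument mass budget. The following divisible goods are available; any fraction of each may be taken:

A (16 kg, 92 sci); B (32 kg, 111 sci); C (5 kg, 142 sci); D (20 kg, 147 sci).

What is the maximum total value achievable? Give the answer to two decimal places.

Take in order of value per unit:
- C (142/5 per unit): all 5 → value 142, running total 142.00
- D (147/20 per unit): all 20 → value 147, running total 289.00
- A (92/16 per unit): all 16 → value 92, running total 381.00
- B (111/32 per unit): 6 of 32 → value 6×111/32 = 20.8125, running total 401.81
Total 401.81.

401.81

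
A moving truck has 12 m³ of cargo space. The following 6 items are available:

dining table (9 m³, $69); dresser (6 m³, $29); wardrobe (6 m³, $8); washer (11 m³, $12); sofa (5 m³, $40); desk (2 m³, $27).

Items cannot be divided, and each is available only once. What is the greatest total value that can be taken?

$96

This is a 0/1 knapsack; check combinations near the capacity.
- dining table+desk: volume 9+2=11, value 69+27=96
- dining table: volume 9, value 69
- dresser+sofa: volume 6+5=11, value 29+40=69
- sofa+desk: volume 5+2=7, value 40+27=67
- dresser+desk: volume 6+2=8, value 29+27=56
Best: $96.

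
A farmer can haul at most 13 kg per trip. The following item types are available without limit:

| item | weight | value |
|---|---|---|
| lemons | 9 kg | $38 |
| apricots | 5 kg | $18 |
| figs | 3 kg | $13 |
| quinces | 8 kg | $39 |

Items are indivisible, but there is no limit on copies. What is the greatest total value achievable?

$57

Best value-per-unit is quinces at 39/8; filling with it alone gives 1×39 = 39.
Optimal mix: 1×apricots + 1×quinces → weight 13, value 57.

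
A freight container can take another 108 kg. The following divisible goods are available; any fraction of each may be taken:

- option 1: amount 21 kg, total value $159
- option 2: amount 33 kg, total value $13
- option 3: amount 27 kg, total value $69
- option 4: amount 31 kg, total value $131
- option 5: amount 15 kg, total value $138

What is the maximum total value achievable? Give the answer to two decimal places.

502.52

Take in order of value per unit:
- option 5 (138/15 per unit): all 15 → value 138, running total 138.00
- option 1 (159/21 per unit): all 21 → value 159, running total 297.00
- option 4 (131/31 per unit): all 31 → value 131, running total 428.00
- option 3 (69/27 per unit): all 27 → value 69, running total 497.00
- option 2 (13/33 per unit): 14 of 33 → value 14×13/33 = 5.5152, running total 502.52
Total 502.52.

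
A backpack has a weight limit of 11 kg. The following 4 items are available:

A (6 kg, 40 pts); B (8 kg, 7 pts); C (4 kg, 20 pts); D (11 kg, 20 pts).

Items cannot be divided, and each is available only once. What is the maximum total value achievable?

60 pts

Check high-value combinations within 11 kg:
- A+C: weight 6+4=10, value 40+20=60
- A: weight 6, value 40
- C: weight 4, value 20
- D: weight 11, value 20
Best: 60 pts.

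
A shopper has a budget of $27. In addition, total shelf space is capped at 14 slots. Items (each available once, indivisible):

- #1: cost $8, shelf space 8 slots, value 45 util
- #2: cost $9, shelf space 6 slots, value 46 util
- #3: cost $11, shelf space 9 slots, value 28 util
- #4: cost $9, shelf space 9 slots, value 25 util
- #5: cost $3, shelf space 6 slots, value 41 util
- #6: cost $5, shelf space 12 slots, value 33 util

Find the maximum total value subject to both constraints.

Feasible sets respecting both limits:
- #1+#2: cost 17, shelf space 14, value 91
- #2+#5: cost 12, shelf space 12, value 87
- #1+#5: cost 11, shelf space 14, value 86
Best: 91 util.

91 util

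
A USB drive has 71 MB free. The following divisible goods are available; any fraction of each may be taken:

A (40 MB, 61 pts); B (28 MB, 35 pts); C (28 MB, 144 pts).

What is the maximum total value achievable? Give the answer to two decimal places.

Take in order of value per unit:
- C (144/28 per unit): all 28 → value 144, running total 144.00
- A (61/40 per unit): all 40 → value 61, running total 205.00
- B (35/28 per unit): 3 of 28 → value 3×35/28 = 3.7500, running total 208.75
Total 208.75.

208.75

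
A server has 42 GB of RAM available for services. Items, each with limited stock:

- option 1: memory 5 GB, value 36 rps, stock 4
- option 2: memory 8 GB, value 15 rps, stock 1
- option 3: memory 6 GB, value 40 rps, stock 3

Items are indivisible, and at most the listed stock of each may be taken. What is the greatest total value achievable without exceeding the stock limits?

Best selections within memory 42 and stock limits:
- 4×option 1 + 3×option 3: memory 38, value 264
- 3×option 1 + 1×option 2 + 3×option 3: memory 41, value 243
- 4×option 1 + 1×option 2 + 2×option 3: memory 40, value 239
- 3×option 1 + 3×option 3: memory 33, value 228
Best: 264 rps.

264 rps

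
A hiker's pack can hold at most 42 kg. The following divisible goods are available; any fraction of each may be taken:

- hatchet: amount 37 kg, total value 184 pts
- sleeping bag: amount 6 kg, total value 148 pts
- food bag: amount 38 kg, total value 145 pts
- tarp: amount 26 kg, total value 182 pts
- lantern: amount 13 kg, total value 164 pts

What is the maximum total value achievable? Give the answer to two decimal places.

473.00

Take in order of value per unit:
- sleeping bag (148/6 per unit): all 6 → value 148, running total 148.00
- lantern (164/13 per unit): all 13 → value 164, running total 312.00
- tarp (182/26 per unit): 23 of 26 → value 23×182/26 = 161.0000, running total 473.00
Total 473.00.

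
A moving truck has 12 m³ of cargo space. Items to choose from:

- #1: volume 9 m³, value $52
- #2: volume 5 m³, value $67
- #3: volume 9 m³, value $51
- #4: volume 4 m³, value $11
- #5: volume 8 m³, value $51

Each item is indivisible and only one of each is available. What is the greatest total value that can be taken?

$78

Check high-value combinations within 12 m³:
- #2+#4: volume 5+4=9, value 67+11=78
- #2: volume 5, value 67
- #4+#5: volume 4+8=12, value 11+51=62
Best: $78.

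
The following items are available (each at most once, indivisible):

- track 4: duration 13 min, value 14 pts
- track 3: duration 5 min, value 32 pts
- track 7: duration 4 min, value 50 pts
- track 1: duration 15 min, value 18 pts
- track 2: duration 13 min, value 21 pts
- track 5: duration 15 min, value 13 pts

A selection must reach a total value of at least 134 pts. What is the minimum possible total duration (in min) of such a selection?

50

Subsets with value ≥ 134, sorted by total duration:
- track 4+track 3+track 7+track 1+track 2: duration 50, value 135
- track 3+track 7+track 1+track 2+track 5: duration 52, value 134
Minimum duration: 50 min.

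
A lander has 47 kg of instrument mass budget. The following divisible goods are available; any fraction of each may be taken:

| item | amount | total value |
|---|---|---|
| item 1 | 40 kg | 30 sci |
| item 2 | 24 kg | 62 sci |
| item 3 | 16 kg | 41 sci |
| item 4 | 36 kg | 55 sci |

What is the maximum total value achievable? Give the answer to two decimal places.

113.69

Take in order of value per unit:
- item 2 (62/24 per unit): all 24 → value 62, running total 62.00
- item 3 (41/16 per unit): all 16 → value 41, running total 103.00
- item 4 (55/36 per unit): 7 of 36 → value 7×55/36 = 10.6944, running total 113.69
Total 113.69.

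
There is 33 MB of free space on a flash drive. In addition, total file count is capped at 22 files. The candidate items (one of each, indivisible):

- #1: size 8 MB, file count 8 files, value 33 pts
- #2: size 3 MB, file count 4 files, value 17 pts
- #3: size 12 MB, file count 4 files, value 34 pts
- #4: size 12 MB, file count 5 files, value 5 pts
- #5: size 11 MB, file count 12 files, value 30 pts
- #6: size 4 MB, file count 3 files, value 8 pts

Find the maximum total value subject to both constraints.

Feasible sets respecting both limits:
- #1+#2+#3+#6: size 27, file count 19, value 92
- #1+#2+#3: size 23, file count 16, value 84
- #2+#3+#5: size 26, file count 20, value 81
Best: 92 pts.

92 pts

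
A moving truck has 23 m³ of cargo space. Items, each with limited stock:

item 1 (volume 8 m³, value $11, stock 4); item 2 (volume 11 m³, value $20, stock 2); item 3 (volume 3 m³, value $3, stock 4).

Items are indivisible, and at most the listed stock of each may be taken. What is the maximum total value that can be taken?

$40

Top feasible selections:
- 2×item 2: volume 22, value 40
- 1×item 1 + 1×item 2 + 1×item 3: volume 22, value 34
- 1×item 2 + 4×item 3: volume 23, value 32
- 1×item 1 + 1×item 2: volume 19, value 31
Best: $40.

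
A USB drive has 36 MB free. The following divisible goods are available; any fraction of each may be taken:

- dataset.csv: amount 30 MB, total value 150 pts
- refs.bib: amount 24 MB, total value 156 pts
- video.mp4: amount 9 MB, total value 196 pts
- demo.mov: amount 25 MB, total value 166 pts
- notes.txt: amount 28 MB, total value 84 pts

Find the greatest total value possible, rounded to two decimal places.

375.00

Take in order of value per unit:
- video.mp4 (196/9 per unit): all 9 → value 196, running total 196.00
- demo.mov (166/25 per unit): all 25 → value 166, running total 362.00
- refs.bib (156/24 per unit): 2 of 24 → value 2×156/24 = 13.0000, running total 375.00
Total 375.00.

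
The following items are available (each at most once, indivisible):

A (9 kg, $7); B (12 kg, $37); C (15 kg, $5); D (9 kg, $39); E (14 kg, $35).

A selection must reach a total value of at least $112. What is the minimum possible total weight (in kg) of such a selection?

Subsets with value ≥ 112, sorted by total weight:
- A+B+D+E: weight 44, value 118
- B+C+D+E: weight 50, value 116
Minimum weight: 44 kg.

44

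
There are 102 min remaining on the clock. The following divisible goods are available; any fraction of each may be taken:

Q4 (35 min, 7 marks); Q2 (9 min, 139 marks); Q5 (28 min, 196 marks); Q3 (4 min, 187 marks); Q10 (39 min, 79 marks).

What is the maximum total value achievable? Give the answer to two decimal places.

605.40

Take in order of value per unit:
- Q3 (187/4 per unit): all 4 → value 187, running total 187.00
- Q2 (139/9 per unit): all 9 → value 139, running total 326.00
- Q5 (196/28 per unit): all 28 → value 196, running total 522.00
- Q10 (79/39 per unit): all 39 → value 79, running total 601.00
- Q4 (7/35 per unit): 22 of 35 → value 22×7/35 = 4.4000, running total 605.40
Total 605.40.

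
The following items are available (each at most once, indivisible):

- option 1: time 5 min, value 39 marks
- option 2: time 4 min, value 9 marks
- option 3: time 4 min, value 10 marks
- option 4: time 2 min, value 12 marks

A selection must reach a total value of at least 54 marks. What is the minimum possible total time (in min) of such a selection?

Subsets with value ≥ 54, sorted by total time:
- option 1+option 3+option 4: time 11, value 61
- option 1+option 2+option 4: time 11, value 60
- option 1+option 2+option 3: time 13, value 58
- option 1+option 2+option 3+option 4: time 15, value 70
Minimum time: 11 min.

11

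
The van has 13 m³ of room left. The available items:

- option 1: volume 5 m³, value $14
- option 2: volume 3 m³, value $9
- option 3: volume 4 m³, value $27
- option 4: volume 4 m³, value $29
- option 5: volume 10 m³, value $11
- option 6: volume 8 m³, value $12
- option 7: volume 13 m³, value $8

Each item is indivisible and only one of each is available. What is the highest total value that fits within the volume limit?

Check high-value combinations within 13 m³:
- option 1+option 3+option 4: volume 5+4+4=13, value 14+27+29=70
- option 2+option 3+option 4: volume 3+4+4=11, value 9+27+29=65
- option 3+option 4: volume 4+4=8, value 27+29=56
Best: $70.

$70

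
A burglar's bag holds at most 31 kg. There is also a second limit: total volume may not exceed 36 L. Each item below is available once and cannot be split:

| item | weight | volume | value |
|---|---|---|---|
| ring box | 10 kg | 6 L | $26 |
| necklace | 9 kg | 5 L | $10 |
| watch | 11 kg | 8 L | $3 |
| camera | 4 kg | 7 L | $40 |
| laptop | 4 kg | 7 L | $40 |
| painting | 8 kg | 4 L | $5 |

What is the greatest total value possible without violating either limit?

$116

Feasible sets respecting both limits:
- ring box+necklace+camera+laptop: weight 27, volume 25, value 116
- ring box+camera+laptop+painting: weight 26, volume 24, value 111
- ring box+watch+camera+laptop: weight 29, volume 28, value 109
Best: $116.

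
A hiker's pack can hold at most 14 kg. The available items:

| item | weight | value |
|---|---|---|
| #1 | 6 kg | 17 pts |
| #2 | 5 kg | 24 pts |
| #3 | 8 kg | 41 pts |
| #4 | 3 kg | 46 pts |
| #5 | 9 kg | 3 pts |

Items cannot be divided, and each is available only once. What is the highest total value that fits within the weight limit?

Check high-value combinations within 14 kg:
- #3+#4: weight 8+3=11, value 41+46=87
- #1+#2+#4: weight 6+5+3=14, value 17+24+46=87
- #2+#4: weight 5+3=8, value 24+46=70
- #2+#3: weight 5+8=13, value 24+41=65
- #1+#4: weight 6+3=9, value 17+46=63
Best: 87 pts.

87 pts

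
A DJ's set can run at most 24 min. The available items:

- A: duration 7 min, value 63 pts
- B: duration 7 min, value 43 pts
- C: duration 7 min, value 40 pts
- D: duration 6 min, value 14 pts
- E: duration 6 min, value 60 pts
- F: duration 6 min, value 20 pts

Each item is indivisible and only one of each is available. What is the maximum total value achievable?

166 pts

Check high-value combinations within 24 min:
- A+B+E: duration 7+7+6=20, value 63+43+60=166
- A+C+E: duration 7+7+6=20, value 63+40+60=163
- A+B+C: duration 7+7+7=21, value 63+43+40=146
Best: 166 pts.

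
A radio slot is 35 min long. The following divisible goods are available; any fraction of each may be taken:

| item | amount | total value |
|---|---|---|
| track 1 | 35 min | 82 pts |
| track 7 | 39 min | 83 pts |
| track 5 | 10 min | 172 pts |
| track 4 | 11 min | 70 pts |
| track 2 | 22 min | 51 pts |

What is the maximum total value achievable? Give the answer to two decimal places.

Take in order of value per unit:
- track 5 (172/10 per unit): all 10 → value 172, running total 172.00
- track 4 (70/11 per unit): all 11 → value 70, running total 242.00
- track 1 (82/35 per unit): 14 of 35 → value 14×82/35 = 32.8000, running total 274.80
Total 274.80.

274.80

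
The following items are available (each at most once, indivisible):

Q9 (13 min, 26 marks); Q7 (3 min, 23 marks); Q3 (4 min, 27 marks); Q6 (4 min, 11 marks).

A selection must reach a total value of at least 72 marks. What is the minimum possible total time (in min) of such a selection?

20

Subsets with value ≥ 72, sorted by total time:
- Q9+Q7+Q3: time 20, value 76
- Q9+Q7+Q3+Q6: time 24, value 87
Minimum time: 20 min.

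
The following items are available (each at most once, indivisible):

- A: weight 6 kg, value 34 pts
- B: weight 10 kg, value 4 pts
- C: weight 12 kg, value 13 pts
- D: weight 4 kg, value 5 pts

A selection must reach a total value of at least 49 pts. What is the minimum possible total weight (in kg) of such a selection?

22

Subsets with value ≥ 49, sorted by total weight:
- A+C+D: weight 22, value 52
- A+B+C: weight 28, value 51
Minimum weight: 22 kg.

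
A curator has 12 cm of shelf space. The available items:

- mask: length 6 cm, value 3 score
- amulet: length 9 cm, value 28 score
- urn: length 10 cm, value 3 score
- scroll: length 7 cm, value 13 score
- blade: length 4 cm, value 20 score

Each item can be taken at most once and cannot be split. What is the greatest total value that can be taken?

33 score

This is a 0/1 knapsack; check combinations near the capacity.
- scroll+blade: length 7+4=11, value 13+20=33
- amulet: length 9, value 28
- mask+blade: length 6+4=10, value 3+20=23
- blade: length 4, value 20
Best: 33 score.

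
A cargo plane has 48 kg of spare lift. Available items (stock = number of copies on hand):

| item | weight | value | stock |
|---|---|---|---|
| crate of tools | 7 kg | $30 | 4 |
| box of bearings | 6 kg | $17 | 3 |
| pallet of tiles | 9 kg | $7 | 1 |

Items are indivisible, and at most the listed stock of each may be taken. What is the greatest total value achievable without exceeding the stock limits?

Best selections within weight 48 and stock limits:
- 4×crate of tools + 3×box of bearings: weight 46, value 171
- 4×crate of tools + 2×box of bearings: weight 40, value 154
- 3×crate of tools + 3×box of bearings + 1×pallet of tiles: weight 48, value 148
- 4×crate of tools + 1×box of bearings + 1×pallet of tiles: weight 43, value 144
Best: $171.

$171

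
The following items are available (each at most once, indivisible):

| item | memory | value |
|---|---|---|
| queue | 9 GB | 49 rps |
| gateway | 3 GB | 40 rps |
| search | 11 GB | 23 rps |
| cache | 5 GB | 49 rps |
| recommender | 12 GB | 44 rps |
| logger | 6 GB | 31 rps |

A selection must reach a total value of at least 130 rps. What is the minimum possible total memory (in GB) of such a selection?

Subsets with value ≥ 130, sorted by total memory:
- queue+gateway+cache: memory 17, value 138
- gateway+cache+recommender: memory 20, value 133
- queue+gateway+cache+logger: memory 23, value 169
Minimum memory: 17 GB.

17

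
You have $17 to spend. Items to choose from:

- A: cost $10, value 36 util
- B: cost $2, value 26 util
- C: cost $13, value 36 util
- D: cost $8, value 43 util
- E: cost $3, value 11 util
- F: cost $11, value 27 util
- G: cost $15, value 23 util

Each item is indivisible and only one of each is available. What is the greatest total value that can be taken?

Check high-value combinations within $17:
- B+D+E: cost 2+8+3=13, value 26+43+11=80
- A+B+E: cost 10+2+3=15, value 36+26+11=73
- B+D: cost 2+8=10, value 26+43=69
Best: 80 util.

80 util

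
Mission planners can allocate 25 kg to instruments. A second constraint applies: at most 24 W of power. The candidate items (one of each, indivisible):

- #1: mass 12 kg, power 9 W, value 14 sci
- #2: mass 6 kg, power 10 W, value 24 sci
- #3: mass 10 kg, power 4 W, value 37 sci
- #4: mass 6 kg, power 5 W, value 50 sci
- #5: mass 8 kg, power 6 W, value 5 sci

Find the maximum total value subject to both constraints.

111 sci

Feasible sets respecting both limits:
- #2+#3+#4: mass 22, power 19, value 111
- #3+#4+#5: mass 24, power 15, value 92
- #1+#2+#4: mass 24, power 24, value 88
Best: 111 sci.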